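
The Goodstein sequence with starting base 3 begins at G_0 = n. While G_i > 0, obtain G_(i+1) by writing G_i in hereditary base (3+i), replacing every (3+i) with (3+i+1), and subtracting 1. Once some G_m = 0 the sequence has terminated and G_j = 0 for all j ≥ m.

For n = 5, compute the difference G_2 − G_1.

0

5 —HB3→ 3 + 2 —bump→ 4 + 2 = 6 —(−1)→ 5
5 —HB4→ 4 + 1 —bump→ 5 + 1 = 6 —(−1)→ 5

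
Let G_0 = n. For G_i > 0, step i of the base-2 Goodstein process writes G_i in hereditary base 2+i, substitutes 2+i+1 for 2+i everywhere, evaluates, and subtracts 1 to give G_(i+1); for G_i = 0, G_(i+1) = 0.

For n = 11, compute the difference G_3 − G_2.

11 —HB2→ 2^(2 + 1) + 2 + 1 —bump→ 3^(3 + 1) + 3 + 1 = 85 —(−1)→ 84
84 —HB3→ 3^(3 + 1) + 3 —bump→ 4^(4 + 1) + 4 = 1028 —(−1)→ 1027
1027 —HB4→ 4^(4 + 1) + 3 —bump→ 5^(5 + 1) + 3 = 15628 —(−1)→ 15627

14600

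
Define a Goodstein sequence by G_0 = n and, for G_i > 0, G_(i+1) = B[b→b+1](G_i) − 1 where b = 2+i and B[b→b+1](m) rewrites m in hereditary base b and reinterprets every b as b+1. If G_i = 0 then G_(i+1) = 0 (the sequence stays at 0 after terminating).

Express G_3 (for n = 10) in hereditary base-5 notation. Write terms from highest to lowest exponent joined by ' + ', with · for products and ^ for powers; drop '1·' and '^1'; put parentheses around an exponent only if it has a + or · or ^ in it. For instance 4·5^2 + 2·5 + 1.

G_0=10  [base 2] 2^(2 + 1) + 2  →[2↦3]→  3^(3 + 1) + 3 = 84  −1 ⇒ G_1=83
G_1=83  [base 3] 3^(3 + 1) + 2  →[3↦4]→  4^(4 + 1) + 2 = 1026  −1 ⇒ G_2=1025
G_2=1025  [base 4] 4^(4 + 1) + 1  →[4↦5]→  5^(5 + 1) + 1 = 15626  −1 ⇒ G_3=15625
G_3=15625  [base 5] 5^(5 + 1)  →[5↦6]→  6^(6 + 1) = 279936  −1 ⇒ G_4=279935

5^(5 + 1)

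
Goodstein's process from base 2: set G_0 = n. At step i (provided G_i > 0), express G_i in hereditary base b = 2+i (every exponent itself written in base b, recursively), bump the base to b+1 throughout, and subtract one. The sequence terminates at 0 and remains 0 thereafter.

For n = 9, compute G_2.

base 2: 9 = 2^(2 + 1) + 1; at 3: 3^(3 + 1) + 1 = 82; next = 81
base 3: 81 = 3^(3 + 1); at 4: 4^(4 + 1) = 1024; next = 1023
base 4: 1023 = 3·4^4 + 3·4^3 + 3·4^2 + 3·4 + 3; at 5: 3·5^5 + 3·5^3 + 3·5^2 + 3·5 + 3 = 9843; next = 9842

1023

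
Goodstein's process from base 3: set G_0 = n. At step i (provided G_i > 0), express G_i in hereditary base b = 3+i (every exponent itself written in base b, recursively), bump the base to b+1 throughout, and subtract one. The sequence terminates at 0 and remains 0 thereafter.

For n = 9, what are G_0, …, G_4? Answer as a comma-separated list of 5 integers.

G_0=9  [base 3] 3^2  →[3↦4]→  4^2 = 16  −1 ⇒ G_1=15
G_1=15  [base 4] 3·4 + 3  →[4↦5]→  3·5 + 3 = 18  −1 ⇒ G_2=17
G_2=17  [base 5] 3·5 + 2  →[5↦6]→  3·6 + 2 = 20  −1 ⇒ G_3=19
G_3=19  [base 6] 3·6 + 1  →[6↦7]→  3·7 + 1 = 22  −1 ⇒ G_4=21

9, 15, 17, 19, 21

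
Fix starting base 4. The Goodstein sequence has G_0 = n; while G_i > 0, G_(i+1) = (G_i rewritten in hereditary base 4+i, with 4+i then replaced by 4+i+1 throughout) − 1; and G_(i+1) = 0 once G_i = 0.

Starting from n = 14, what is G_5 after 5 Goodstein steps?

22

G_0=14  [base 4] 3·4 + 2  →[4↦5]→  3·5 + 2 = 17  −1 ⇒ G_1=16
G_1=16  [base 5] 3·5 + 1  →[5↦6]→  3·6 + 1 = 19  −1 ⇒ G_2=18
G_2=18  [base 6] 3·6  →[6↦7]→  3·7 = 21  −1 ⇒ G_3=20
G_3=20  [base 7] 2·7 + 6  →[7↦8]→  2·8 + 6 = 22  −1 ⇒ G_4=21
G_4=21  [base 8] 2·8 + 5  →[8↦9]→  2·9 + 5 = 23  −1 ⇒ G_5=22
G_5=22  [base 9] 2·9 + 4  →[9↦10]→  2·10 + 4 = 24  −1 ⇒ G_6=23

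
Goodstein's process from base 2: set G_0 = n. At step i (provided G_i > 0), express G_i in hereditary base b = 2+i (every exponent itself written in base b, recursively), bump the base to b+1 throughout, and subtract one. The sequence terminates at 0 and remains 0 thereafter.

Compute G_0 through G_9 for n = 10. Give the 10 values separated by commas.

10, 83, 1025, 15625, 279935, 4215754, 84073323, 1937434592, 50000555551, 1426559238830

G_0 = 10. HB_2(10) = 2^(2 + 1) + 2. Bump = 84. G_1 = 83.
G_1 = 83. HB_3(83) = 3^(3 + 1) + 2. Bump = 1026. G_2 = 1025.
G_2 = 1025. HB_4(1025) = 4^(4 + 1) + 1. Bump = 15626. G_3 = 15625.
G_3 = 15625. HB_5(15625) = 5^(5 + 1). Bump = 279936. G_4 = 279935.
G_4 = 279935. HB_6(279935) = 5·6^6 + 5·6^5 + 5·6^4 + 5·6^3 + 5·6^2 + 5·6 + 5. Bump = 4215755. G_5 = 4215754.
G_5 = 4215754. HB_7(4215754) = 5·7^7 + 5·7^5 + 5·7^4 + 5·7^3 + 5·7^2 + 5·7 + 4. Bump = 84073324. G_6 = 84073323.
G_6 = 84073323. HB_8(84073323) = 5·8^8 + 5·8^5 + 5·8^4 + 5·8^3 + 5·8^2 + 5·8 + 3. Bump = 1937434593. G_7 = 1937434592.
G_7 = 1937434592. HB_9(1937434592) = 5·9^9 + 5·9^5 + 5·9^4 + 5·9^3 + 5·9^2 + 5·9 + 2. Bump = 50000555552. G_8 = 50000555551.
G_8 = 50000555551. HB_10(50000555551) = 5·10^10 + 5·10^5 + 5·10^4 + 5·10^3 + 5·10^2 + 5·10 + 1. Bump = 1426559238831. G_9 = 1426559238830.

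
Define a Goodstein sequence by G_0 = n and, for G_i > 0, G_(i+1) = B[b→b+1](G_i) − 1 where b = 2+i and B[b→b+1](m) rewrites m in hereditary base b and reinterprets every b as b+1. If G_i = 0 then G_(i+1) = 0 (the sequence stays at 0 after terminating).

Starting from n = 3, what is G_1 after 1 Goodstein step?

i=0: 3 = 2 + 1 (b=2); 2→3: 3 + 1 = 4; 4−1 = 3
i=1: 3 = 3 (b=3); 3→4: 4 = 4; 4−1 = 3

3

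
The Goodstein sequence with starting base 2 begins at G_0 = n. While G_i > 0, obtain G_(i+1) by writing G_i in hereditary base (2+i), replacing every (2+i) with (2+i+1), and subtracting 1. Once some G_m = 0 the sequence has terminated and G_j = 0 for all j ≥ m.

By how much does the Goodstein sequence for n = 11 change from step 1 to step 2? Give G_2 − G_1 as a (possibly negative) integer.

11 —HB2→ 2^(2 + 1) + 2 + 1 —bump→ 3^(3 + 1) + 3 + 1 = 85 —(−1)→ 84
84 —HB3→ 3^(3 + 1) + 3 —bump→ 4^(4 + 1) + 4 = 1028 —(−1)→ 1027

943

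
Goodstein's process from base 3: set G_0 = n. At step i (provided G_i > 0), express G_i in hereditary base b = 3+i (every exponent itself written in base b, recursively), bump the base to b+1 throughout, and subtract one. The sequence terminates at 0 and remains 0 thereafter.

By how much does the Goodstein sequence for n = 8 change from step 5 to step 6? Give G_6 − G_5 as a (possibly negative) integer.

G_0=8  [base 3] 2·3 + 2  →[3↦4]→  2·4 + 2 = 10  −1 ⇒ G_1=9
G_1=9  [base 4] 2·4 + 1  →[4↦5]→  2·5 + 1 = 11  −1 ⇒ G_2=10
G_2=10  [base 5] 2·5  →[5↦6]→  2·6 = 12  −1 ⇒ G_3=11
G_3=11  [base 6] 6 + 5  →[6↦7]→  7 + 5 = 12  −1 ⇒ G_4=11
G_4=11  [base 7] 7 + 4  →[7↦8]→  8 + 4 = 12  −1 ⇒ G_5=11
G_5=11  [base 8] 8 + 3  →[8↦9]→  9 + 3 = 12  −1 ⇒ G_6=11

0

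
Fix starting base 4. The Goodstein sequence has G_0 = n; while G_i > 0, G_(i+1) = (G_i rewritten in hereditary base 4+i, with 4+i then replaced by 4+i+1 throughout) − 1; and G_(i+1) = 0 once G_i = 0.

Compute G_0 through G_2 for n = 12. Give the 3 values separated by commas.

12, 14, 15

(0) 12|_4 = 3·4 ↦ 3·5|_5 = 15 ⇒ 14
(1) 14|_5 = 2·5 + 4 ↦ 2·6 + 4|_6 = 16 ⇒ 15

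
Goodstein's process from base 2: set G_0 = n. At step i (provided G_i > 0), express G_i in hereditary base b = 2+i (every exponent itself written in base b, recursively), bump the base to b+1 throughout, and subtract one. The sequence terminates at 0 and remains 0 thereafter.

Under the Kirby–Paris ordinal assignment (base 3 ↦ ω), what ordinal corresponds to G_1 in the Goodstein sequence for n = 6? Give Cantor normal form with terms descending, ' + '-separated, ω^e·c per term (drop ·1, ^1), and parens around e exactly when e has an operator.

ω^ω + 2

G_0 = 6. HB_2(6) = 2^2 + 2. Bump = 30. G_1 = 29.
G_1 = 29. HB_3(29) = 3^3 + 2. Bump = 258. G_2 = 257.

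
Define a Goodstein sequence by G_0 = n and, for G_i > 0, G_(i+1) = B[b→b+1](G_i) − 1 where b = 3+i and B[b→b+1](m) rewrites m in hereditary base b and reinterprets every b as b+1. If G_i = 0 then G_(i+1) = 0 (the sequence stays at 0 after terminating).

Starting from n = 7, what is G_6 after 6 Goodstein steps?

i=0: 7 = 2·3 + 1 (b=3); 3→4: 2·4 + 1 = 9; 9−1 = 8
i=1: 8 = 2·4 (b=4); 4→5: 2·5 = 10; 10−1 = 9
i=2: 9 = 5 + 4 (b=5); 5→6: 6 + 4 = 10; 10−1 = 9
i=3: 9 = 6 + 3 (b=6); 6→7: 7 + 3 = 10; 10−1 = 9
i=4: 9 = 7 + 2 (b=7); 7→8: 8 + 2 = 10; 10−1 = 9
i=5: 9 = 8 + 1 (b=8); 8→9: 9 + 1 = 10; 10−1 = 9
i=6: 9 = 9 (b=9); 9→10: 10 = 10; 10−1 = 9

9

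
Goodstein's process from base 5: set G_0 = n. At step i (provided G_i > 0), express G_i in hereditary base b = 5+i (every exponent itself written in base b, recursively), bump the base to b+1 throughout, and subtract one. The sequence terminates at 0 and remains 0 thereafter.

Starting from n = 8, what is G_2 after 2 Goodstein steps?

step 0: 8 = 5 + 3; sub 6 for 5: 6 + 3; = 9; G_1 = 9−1 = 8
step 1: 8 = 6 + 2; sub 7 for 6: 7 + 2; = 9; G_2 = 9−1 = 8
step 2: 8 = 7 + 1; sub 8 for 7: 8 + 1; = 9; G_3 = 9−1 = 8

8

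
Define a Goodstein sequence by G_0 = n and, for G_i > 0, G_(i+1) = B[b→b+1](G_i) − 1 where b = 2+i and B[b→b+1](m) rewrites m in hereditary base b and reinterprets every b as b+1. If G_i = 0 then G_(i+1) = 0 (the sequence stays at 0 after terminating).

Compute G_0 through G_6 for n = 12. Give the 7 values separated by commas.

(0) 12|_2 = 2^(2 + 1) + 2^2 ↦ 3^(3 + 1) + 3^3|_3 = 108 ⇒ 107
(1) 107|_3 = 3^(3 + 1) + 2·3^2 + 2·3 + 2 ↦ 4^(4 + 1) + 2·4^2 + 2·4 + 2|_4 = 1066 ⇒ 1065
(2) 1065|_4 = 4^(4 + 1) + 2·4^2 + 2·4 + 1 ↦ 5^(5 + 1) + 2·5^2 + 2·5 + 1|_5 = 15686 ⇒ 15685
(3) 15685|_5 = 5^(5 + 1) + 2·5^2 + 2·5 ↦ 6^(6 + 1) + 2·6^2 + 2·6|_6 = 280020 ⇒ 280019
(4) 280019|_6 = 6^(6 + 1) + 2·6^2 + 6 + 5 ↦ 7^(7 + 1) + 2·7^2 + 7 + 5|_7 = 5764911 ⇒ 5764910
(5) 5764910|_7 = 7^(7 + 1) + 2·7^2 + 7 + 4 ↦ 8^(8 + 1) + 2·8^2 + 8 + 4|_8 = 134217868 ⇒ 134217867

12, 107, 1065, 15685, 280019, 5764910, 134217867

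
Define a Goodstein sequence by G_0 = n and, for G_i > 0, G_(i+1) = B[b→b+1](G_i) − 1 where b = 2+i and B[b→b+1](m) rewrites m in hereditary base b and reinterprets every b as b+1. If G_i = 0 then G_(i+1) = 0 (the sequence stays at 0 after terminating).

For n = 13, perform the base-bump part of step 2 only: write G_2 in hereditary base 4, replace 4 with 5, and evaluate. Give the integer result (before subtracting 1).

step 0: 13 = 2^(2 + 1) + 2^2 + 1; sub 3 for 2: 3^(3 + 1) + 3^3 + 1; = 109; G_1 = 109−1 = 108
step 1: 108 = 3^(3 + 1) + 3^3; sub 4 for 3: 4^(4 + 1) + 4^4; = 1280; G_2 = 1280−1 = 1279
step 2: 1279 = 4^(4 + 1) + 3·4^3 + 3·4^2 + 3·4 + 3; sub 5 for 4: 5^(5 + 1) + 3·5^3 + 3·5^2 + 3·5 + 3; = 16093; G_3 = 16093−1 = 16092

16093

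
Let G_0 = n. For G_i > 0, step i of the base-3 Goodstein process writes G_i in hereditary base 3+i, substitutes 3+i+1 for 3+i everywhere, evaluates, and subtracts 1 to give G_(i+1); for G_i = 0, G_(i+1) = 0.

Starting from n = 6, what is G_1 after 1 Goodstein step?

7

[0] 6 ≡ 2·3 (base 3). Lift 4: 8. −1: 7.
[1] 7 ≡ 4 + 3 (base 4). Lift 5: 8. −1: 7.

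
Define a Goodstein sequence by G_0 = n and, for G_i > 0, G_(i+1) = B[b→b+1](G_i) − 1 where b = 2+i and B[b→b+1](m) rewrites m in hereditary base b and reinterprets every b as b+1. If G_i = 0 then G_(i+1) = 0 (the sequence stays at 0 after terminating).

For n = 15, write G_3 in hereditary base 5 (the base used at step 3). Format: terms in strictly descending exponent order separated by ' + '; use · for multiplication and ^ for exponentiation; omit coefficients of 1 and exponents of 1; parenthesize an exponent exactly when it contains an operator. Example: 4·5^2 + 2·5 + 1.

5^(5 + 1) + 5^5 + 2

15 —HB2→ 2^(2 + 1) + 2^2 + 2 + 1 —bump→ 3^(3 + 1) + 3^3 + 3 + 1 = 112 —(−1)→ 111
111 —HB3→ 3^(3 + 1) + 3^3 + 3 —bump→ 4^(4 + 1) + 4^4 + 4 = 1284 —(−1)→ 1283
1283 —HB4→ 4^(4 + 1) + 4^4 + 3 —bump→ 5^(5 + 1) + 5^5 + 3 = 18753 —(−1)→ 18752
18752 —HB5→ 5^(5 + 1) + 5^5 + 2 —bump→ 6^(6 + 1) + 6^6 + 2 = 326594 —(−1)→ 326593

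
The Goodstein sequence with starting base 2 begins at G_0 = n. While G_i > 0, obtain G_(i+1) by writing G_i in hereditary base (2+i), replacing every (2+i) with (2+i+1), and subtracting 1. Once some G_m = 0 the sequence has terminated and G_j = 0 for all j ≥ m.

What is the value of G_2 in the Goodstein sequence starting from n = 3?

3

base 2: 3 = 2 + 1; at 3: 3 + 1 = 4; next = 3
base 3: 3 = 3; at 4: 4 = 4; next = 3
base 4: 3 = 3; at 5: 3 = 3; next = 2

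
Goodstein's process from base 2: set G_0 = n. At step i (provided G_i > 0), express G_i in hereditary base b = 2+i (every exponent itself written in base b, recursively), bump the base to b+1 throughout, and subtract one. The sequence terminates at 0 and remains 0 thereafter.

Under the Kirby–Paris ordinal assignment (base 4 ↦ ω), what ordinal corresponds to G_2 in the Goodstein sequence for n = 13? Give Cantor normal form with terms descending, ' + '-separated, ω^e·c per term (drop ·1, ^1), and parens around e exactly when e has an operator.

ω^(ω + 1) + ω^3·3 + ω^2·3 + ω·3 + 3

base 2: 13 = 2^(2 + 1) + 2^2 + 1; at 3: 3^(3 + 1) + 3^3 + 1 = 109; next = 108
base 3: 108 = 3^(3 + 1) + 3^3; at 4: 4^(4 + 1) + 4^4 = 1280; next = 1279
base 4: 1279 = 4^(4 + 1) + 3·4^3 + 3·4^2 + 3·4 + 3; at 5: 5^(5 + 1) + 3·5^3 + 3·5^2 + 3·5 + 3 = 16093; next = 16092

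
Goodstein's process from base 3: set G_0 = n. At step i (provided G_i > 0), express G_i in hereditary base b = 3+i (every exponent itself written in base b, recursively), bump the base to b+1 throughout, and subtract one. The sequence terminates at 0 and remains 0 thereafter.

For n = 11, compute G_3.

35

i=0: 11 = 3^2 + 2 (b=3); 3→4: 4^2 + 2 = 18; 18−1 = 17
i=1: 17 = 4^2 + 1 (b=4); 4→5: 5^2 + 1 = 26; 26−1 = 25
i=2: 25 = 5^2 (b=5); 5→6: 6^2 = 36; 36−1 = 35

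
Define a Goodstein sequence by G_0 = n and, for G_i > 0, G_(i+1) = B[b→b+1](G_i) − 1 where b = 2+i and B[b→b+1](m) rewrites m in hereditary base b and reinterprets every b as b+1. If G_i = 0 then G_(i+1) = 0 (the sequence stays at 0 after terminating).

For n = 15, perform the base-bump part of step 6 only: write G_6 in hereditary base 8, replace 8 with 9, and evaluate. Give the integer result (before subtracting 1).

3524450281

15 —HB2→ 2^(2 + 1) + 2^2 + 2 + 1 —bump→ 3^(3 + 1) + 3^3 + 3 + 1 = 112 —(−1)→ 111
111 —HB3→ 3^(3 + 1) + 3^3 + 3 —bump→ 4^(4 + 1) + 4^4 + 4 = 1284 —(−1)→ 1283
1283 —HB4→ 4^(4 + 1) + 4^4 + 3 —bump→ 5^(5 + 1) + 5^5 + 3 = 18753 —(−1)→ 18752
18752 —HB5→ 5^(5 + 1) + 5^5 + 2 —bump→ 6^(6 + 1) + 6^6 + 2 = 326594 —(−1)→ 326593
326593 —HB6→ 6^(6 + 1) + 6^6 + 1 —bump→ 7^(7 + 1) + 7^7 + 1 = 6588345 —(−1)→ 6588344
6588344 —HB7→ 7^(7 + 1) + 7^7 —bump→ 8^(8 + 1) + 8^8 = 150994944 —(−1)→ 150994943
150994943 —HB8→ 8^(8 + 1) + 7·8^7 + 7·8^6 + 7·8^5 + 7·8^4 + 7·8^3 + 7·8^2 + 7·8 + 7 —bump→ 9^(9 + 1) + 7·9^7 + 7·9^6 + 7·9^5 + 7·9^4 + 7·9^3 + 7·9^2 + 7·9 + 7 = 3524450281 —(−1)→ 3524450280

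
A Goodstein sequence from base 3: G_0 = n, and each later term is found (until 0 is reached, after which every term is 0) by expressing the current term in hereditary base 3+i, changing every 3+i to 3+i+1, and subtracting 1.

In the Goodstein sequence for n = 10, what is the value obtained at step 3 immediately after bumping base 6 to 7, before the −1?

31

[0] 10 ≡ 3^2 + 1 (base 3). Lift 4: 17. −1: 16.
[1] 16 ≡ 4^2 (base 4). Lift 5: 25. −1: 24.
[2] 24 ≡ 4·5 + 4 (base 5). Lift 6: 28. −1: 27.
[3] 27 ≡ 4·6 + 3 (base 6). Lift 7: 31. −1: 30.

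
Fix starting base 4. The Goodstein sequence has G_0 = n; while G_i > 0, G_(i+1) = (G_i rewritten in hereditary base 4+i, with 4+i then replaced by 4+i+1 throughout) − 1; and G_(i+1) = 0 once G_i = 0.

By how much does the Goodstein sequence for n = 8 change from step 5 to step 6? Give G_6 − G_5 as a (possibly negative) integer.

step 0: 8 = 2·4; sub 5 for 4: 2·5; = 10; G_1 = 10−1 = 9
step 1: 9 = 5 + 4; sub 6 for 5: 6 + 4; = 10; G_2 = 10−1 = 9
step 2: 9 = 6 + 3; sub 7 for 6: 7 + 3; = 10; G_3 = 10−1 = 9
step 3: 9 = 7 + 2; sub 8 for 7: 8 + 2; = 10; G_4 = 10−1 = 9
step 4: 9 = 8 + 1; sub 9 for 8: 9 + 1; = 10; G_5 = 10−1 = 9
step 5: 9 = 9; sub 10 for 9: 10; = 10; G_6 = 10−1 = 9

0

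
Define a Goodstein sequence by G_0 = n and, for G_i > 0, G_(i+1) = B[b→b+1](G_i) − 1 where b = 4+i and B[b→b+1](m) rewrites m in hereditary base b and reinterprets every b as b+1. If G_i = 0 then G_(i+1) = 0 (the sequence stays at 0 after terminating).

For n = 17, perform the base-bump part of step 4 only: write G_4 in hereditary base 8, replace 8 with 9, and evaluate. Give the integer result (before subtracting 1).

48

G_0=17  [base 4] 4^2 + 1  →[4↦5]→  5^2 + 1 = 26  −1 ⇒ G_1=25
G_1=25  [base 5] 5^2  →[5↦6]→  6^2 = 36  −1 ⇒ G_2=35
G_2=35  [base 6] 5·6 + 5  →[6↦7]→  5·7 + 5 = 40  −1 ⇒ G_3=39
G_3=39  [base 7] 5·7 + 4  →[7↦8]→  5·8 + 4 = 44  −1 ⇒ G_4=43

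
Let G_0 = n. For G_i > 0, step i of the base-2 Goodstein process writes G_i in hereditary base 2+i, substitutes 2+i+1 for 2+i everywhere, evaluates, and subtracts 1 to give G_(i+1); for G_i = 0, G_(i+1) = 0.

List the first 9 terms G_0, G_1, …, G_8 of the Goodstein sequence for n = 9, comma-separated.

9, 81, 1023, 9842, 140743, 2471826, 50333399, 1162263921, 30000003325

9 —HB2→ 2^(2 + 1) + 1 —bump→ 3^(3 + 1) + 1 = 82 —(−1)→ 81
81 —HB3→ 3^(3 + 1) —bump→ 4^(4 + 1) = 1024 —(−1)→ 1023
1023 —HB4→ 3·4^4 + 3·4^3 + 3·4^2 + 3·4 + 3 —bump→ 3·5^5 + 3·5^3 + 3·5^2 + 3·5 + 3 = 9843 —(−1)→ 9842
9842 —HB5→ 3·5^5 + 3·5^3 + 3·5^2 + 3·5 + 2 —bump→ 3·6^6 + 3·6^3 + 3·6^2 + 3·6 + 2 = 140744 —(−1)→ 140743
140743 —HB6→ 3·6^6 + 3·6^3 + 3·6^2 + 3·6 + 1 —bump→ 3·7^7 + 3·7^3 + 3·7^2 + 3·7 + 1 = 2471827 —(−1)→ 2471826
2471826 —HB7→ 3·7^7 + 3·7^3 + 3·7^2 + 3·7 —bump→ 3·8^8 + 3·8^3 + 3·8^2 + 3·8 = 50333400 —(−1)→ 50333399
50333399 —HB8→ 3·8^8 + 3·8^3 + 3·8^2 + 2·8 + 7 —bump→ 3·9^9 + 3·9^3 + 3·9^2 + 2·9 + 7 = 1162263922 —(−1)→ 1162263921
1162263921 —HB9→ 3·9^9 + 3·9^3 + 3·9^2 + 2·9 + 6 —bump→ 3·10^10 + 3·10^3 + 3·10^2 + 2·10 + 6 = 30000003326 —(−1)→ 30000003325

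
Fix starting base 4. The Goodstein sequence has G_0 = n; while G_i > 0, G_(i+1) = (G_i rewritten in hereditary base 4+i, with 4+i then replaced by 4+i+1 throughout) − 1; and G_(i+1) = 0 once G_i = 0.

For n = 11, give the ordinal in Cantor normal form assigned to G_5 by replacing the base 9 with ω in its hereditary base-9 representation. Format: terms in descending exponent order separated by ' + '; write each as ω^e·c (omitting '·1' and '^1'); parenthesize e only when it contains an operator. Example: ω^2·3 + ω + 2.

ω + 6

i=0: 11 = 2·4 + 3 (b=4); 4→5: 2·5 + 3 = 13; 13−1 = 12
i=1: 12 = 2·5 + 2 (b=5); 5→6: 2·6 + 2 = 14; 14−1 = 13
i=2: 13 = 2·6 + 1 (b=6); 6→7: 2·7 + 1 = 15; 15−1 = 14
i=3: 14 = 2·7 (b=7); 7→8: 2·8 = 16; 16−1 = 15
i=4: 15 = 8 + 7 (b=8); 8→9: 9 + 7 = 16; 16−1 = 15
i=5: 15 = 9 + 6 (b=9); 9→10: 10 + 6 = 16; 16−1 = 15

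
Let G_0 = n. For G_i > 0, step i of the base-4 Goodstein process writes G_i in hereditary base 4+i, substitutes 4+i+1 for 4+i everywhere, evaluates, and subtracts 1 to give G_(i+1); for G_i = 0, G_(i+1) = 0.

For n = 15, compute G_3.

[0] 15 ≡ 3·4 + 3 (base 4). Lift 5: 18. −1: 17.
[1] 17 ≡ 3·5 + 2 (base 5). Lift 6: 20. −1: 19.
[2] 19 ≡ 3·6 + 1 (base 6). Lift 7: 22. −1: 21.
[3] 21 ≡ 3·7 (base 7). Lift 8: 24. −1: 23.

21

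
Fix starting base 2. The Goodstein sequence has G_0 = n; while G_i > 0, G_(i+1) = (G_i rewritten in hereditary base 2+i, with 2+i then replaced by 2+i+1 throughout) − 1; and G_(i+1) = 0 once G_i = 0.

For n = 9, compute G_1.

[0] 9 ≡ 2^(2 + 1) + 1 (base 2). Lift 3: 82. −1: 81.
[1] 81 ≡ 3^(3 + 1) (base 3). Lift 4: 1024. −1: 1023.

81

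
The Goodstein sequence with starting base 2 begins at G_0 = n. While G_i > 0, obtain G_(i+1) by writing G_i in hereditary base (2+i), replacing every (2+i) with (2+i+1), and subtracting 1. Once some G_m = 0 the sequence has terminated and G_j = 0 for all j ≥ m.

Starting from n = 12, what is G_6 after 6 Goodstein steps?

134217867

[0] 12 ≡ 2^(2 + 1) + 2^2 (base 2). Lift 3: 108. −1: 107.
[1] 107 ≡ 3^(3 + 1) + 2·3^2 + 2·3 + 2 (base 3). Lift 4: 1066. −1: 1065.
[2] 1065 ≡ 4^(4 + 1) + 2·4^2 + 2·4 + 1 (base 4). Lift 5: 15686. −1: 15685.
[3] 15685 ≡ 5^(5 + 1) + 2·5^2 + 2·5 (base 5). Lift 6: 280020. −1: 280019.
[4] 280019 ≡ 6^(6 + 1) + 2·6^2 + 6 + 5 (base 6). Lift 7: 5764911. −1: 5764910.
[5] 5764910 ≡ 7^(7 + 1) + 2·7^2 + 7 + 4 (base 7). Lift 8: 134217868. −1: 134217867.
[6] 134217867 ≡ 8^(8 + 1) + 2·8^2 + 8 + 3 (base 8). Lift 9: 3486784575. −1: 3486784574.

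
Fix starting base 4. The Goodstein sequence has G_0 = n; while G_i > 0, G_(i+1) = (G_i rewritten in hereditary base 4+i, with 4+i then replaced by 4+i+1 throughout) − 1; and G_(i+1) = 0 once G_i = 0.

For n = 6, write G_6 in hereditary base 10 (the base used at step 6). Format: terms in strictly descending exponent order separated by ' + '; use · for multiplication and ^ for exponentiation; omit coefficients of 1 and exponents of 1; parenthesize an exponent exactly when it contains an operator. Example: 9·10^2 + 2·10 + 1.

3

G_0 = 6. HB_4(6) = 4 + 2. Bump = 7. G_1 = 6.
G_1 = 6. HB_5(6) = 5 + 1. Bump = 7. G_2 = 6.
G_2 = 6. HB_6(6) = 6. Bump = 7. G_3 = 6.
G_3 = 6. HB_7(6) = 6. Bump = 6. G_4 = 5.
G_4 = 5. HB_8(5) = 5. Bump = 5. G_5 = 4.
G_5 = 4. HB_9(4) = 4. Bump = 4. G_6 = 3.
G_6 = 3. HB_10(3) = 3. Bump = 3. G_7 = 2.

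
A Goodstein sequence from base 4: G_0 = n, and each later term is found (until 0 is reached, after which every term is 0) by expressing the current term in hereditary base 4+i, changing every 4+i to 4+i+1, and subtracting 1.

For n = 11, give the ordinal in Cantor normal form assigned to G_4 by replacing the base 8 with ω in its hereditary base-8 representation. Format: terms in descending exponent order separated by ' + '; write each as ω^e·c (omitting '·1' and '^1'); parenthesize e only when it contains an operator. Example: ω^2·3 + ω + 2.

ω + 7

step 0: 11 = 2·4 + 3; sub 5 for 4: 2·5 + 3; = 13; G_1 = 13−1 = 12
step 1: 12 = 2·5 + 2; sub 6 for 5: 2·6 + 2; = 14; G_2 = 14−1 = 13
step 2: 13 = 2·6 + 1; sub 7 for 6: 2·7 + 1; = 15; G_3 = 15−1 = 14
step 3: 14 = 2·7; sub 8 for 7: 2·8; = 16; G_4 = 16−1 = 15
step 4: 15 = 8 + 7; sub 9 for 8: 9 + 7; = 16; G_5 = 16−1 = 15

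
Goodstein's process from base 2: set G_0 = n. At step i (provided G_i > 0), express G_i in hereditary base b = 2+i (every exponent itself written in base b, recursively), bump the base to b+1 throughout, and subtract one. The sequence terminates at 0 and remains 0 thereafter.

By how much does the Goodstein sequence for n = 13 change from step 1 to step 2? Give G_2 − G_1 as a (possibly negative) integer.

G_0=13  [base 2] 2^(2 + 1) + 2^2 + 1  →[2↦3]→  3^(3 + 1) + 3^3 + 1 = 109  −1 ⇒ G_1=108
G_1=108  [base 3] 3^(3 + 1) + 3^3  →[3↦4]→  4^(4 + 1) + 4^4 = 1280  −1 ⇒ G_2=1279

1171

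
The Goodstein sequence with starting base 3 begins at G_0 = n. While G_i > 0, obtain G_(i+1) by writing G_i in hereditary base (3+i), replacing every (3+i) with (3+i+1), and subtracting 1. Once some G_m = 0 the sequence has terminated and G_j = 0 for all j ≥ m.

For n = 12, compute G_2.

27

[0] 12 ≡ 3^2 + 3 (base 3). Lift 4: 20. −1: 19.
[1] 19 ≡ 4^2 + 3 (base 4). Lift 5: 28. −1: 27.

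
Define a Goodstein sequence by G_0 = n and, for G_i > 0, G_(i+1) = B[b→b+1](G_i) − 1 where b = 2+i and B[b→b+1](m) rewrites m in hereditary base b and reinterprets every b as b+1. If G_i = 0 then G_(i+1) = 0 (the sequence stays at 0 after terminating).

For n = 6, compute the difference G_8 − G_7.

223404

6 —HB2→ 2^2 + 2 —bump→ 3^3 + 3 = 30 —(−1)→ 29
29 —HB3→ 3^3 + 2 —bump→ 4^4 + 2 = 258 —(−1)→ 257
257 —HB4→ 4^4 + 1 —bump→ 5^5 + 1 = 3126 —(−1)→ 3125
3125 —HB5→ 5^5 —bump→ 6^6 = 46656 —(−1)→ 46655
46655 —HB6→ 5·6^5 + 5·6^4 + 5·6^3 + 5·6^2 + 5·6 + 5 —bump→ 5·7^5 + 5·7^4 + 5·7^3 + 5·7^2 + 5·7 + 5 = 98040 —(−1)→ 98039
98039 —HB7→ 5·7^5 + 5·7^4 + 5·7^3 + 5·7^2 + 5·7 + 4 —bump→ 5·8^5 + 5·8^4 + 5·8^3 + 5·8^2 + 5·8 + 4 = 187244 —(−1)→ 187243
187243 —HB8→ 5·8^5 + 5·8^4 + 5·8^3 + 5·8^2 + 5·8 + 3 —bump→ 5·9^5 + 5·9^4 + 5·9^3 + 5·9^2 + 5·9 + 3 = 332148 —(−1)→ 332147
332147 —HB9→ 5·9^5 + 5·9^4 + 5·9^3 + 5·9^2 + 5·9 + 2 —bump→ 5·10^5 + 5·10^4 + 5·10^3 + 5·10^2 + 5·10 + 2 = 555552 —(−1)→ 555551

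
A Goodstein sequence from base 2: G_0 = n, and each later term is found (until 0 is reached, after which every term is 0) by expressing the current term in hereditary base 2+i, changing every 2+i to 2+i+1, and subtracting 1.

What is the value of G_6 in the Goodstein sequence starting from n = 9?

50333399

9 —HB2→ 2^(2 + 1) + 1 —bump→ 3^(3 + 1) + 1 = 82 —(−1)→ 81
81 —HB3→ 3^(3 + 1) —bump→ 4^(4 + 1) = 1024 —(−1)→ 1023
1023 —HB4→ 3·4^4 + 3·4^3 + 3·4^2 + 3·4 + 3 —bump→ 3·5^5 + 3·5^3 + 3·5^2 + 3·5 + 3 = 9843 —(−1)→ 9842
9842 —HB5→ 3·5^5 + 3·5^3 + 3·5^2 + 3·5 + 2 —bump→ 3·6^6 + 3·6^3 + 3·6^2 + 3·6 + 2 = 140744 —(−1)→ 140743
140743 —HB6→ 3·6^6 + 3·6^3 + 3·6^2 + 3·6 + 1 —bump→ 3·7^7 + 3·7^3 + 3·7^2 + 3·7 + 1 = 2471827 —(−1)→ 2471826
2471826 —HB7→ 3·7^7 + 3·7^3 + 3·7^2 + 3·7 —bump→ 3·8^8 + 3·8^3 + 3·8^2 + 3·8 = 50333400 —(−1)→ 50333399
50333399 —HB8→ 3·8^8 + 3·8^3 + 3·8^2 + 2·8 + 7 —bump→ 3·9^9 + 3·9^3 + 3·9^2 + 2·9 + 7 = 1162263922 —(−1)→ 1162263921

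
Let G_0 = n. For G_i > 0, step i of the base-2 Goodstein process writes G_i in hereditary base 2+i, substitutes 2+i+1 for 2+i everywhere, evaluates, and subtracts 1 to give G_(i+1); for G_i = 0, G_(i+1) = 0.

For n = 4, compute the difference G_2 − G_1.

step 0: 4 = 2^2; sub 3 for 2: 3^3; = 27; G_1 = 27−1 = 26
step 1: 26 = 2·3^2 + 2·3 + 2; sub 4 for 3: 2·4^2 + 2·4 + 2; = 42; G_2 = 42−1 = 41

15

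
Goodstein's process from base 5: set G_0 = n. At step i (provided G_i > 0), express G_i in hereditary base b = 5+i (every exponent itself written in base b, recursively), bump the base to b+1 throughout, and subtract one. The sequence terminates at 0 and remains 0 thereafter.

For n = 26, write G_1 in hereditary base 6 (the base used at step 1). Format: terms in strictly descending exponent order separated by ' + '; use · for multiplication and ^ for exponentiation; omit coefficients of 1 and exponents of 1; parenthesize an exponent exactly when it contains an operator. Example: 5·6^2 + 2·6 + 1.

6^2

26 —HB5→ 5^2 + 1 —bump→ 6^2 + 1 = 37 —(−1)→ 36
36 —HB6→ 6^2 —bump→ 7^2 = 49 —(−1)→ 48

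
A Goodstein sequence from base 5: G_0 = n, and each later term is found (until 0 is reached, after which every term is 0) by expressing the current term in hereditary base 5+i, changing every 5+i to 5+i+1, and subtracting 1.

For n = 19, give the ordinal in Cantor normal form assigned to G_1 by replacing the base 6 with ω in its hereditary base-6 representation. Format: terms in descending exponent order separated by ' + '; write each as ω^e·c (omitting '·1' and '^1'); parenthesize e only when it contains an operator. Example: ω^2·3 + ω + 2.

[0] 19 ≡ 3·5 + 4 (base 5). Lift 6: 22. −1: 21.
[1] 21 ≡ 3·6 + 3 (base 6). Lift 7: 24. −1: 23.

ω·3 + 3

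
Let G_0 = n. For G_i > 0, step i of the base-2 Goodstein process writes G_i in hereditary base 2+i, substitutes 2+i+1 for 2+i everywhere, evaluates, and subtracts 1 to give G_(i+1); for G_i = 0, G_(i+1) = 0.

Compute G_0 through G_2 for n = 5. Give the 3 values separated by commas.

5, 27, 255

G_0 = 5. HB_2(5) = 2^2 + 1. Bump = 28. G_1 = 27.
G_1 = 27. HB_3(27) = 3^3. Bump = 256. G_2 = 255.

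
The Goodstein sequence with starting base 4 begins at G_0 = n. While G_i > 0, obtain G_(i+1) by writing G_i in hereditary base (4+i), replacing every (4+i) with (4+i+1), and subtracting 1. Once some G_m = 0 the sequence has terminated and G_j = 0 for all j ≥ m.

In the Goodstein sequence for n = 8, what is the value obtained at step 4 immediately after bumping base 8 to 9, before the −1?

10

G_0=8  [base 4] 2·4  →[4↦5]→  2·5 = 10  −1 ⇒ G_1=9
G_1=9  [base 5] 5 + 4  →[5↦6]→  6 + 4 = 10  −1 ⇒ G_2=9
G_2=9  [base 6] 6 + 3  →[6↦7]→  7 + 3 = 10  −1 ⇒ G_3=9
G_3=9  [base 7] 7 + 2  →[7↦8]→  8 + 2 = 10  −1 ⇒ G_4=9
G_4=9  [base 8] 8 + 1  →[8↦9]→  9 + 1 = 10  −1 ⇒ G_5=9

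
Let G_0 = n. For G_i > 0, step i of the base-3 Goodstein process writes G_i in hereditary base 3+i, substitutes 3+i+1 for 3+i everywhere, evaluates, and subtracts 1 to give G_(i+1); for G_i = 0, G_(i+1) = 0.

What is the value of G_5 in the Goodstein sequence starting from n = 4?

[0] 4 ≡ 3 + 1 (base 3). Lift 4: 5. −1: 4.
[1] 4 ≡ 4 (base 4). Lift 5: 5. −1: 4.
[2] 4 ≡ 4 (base 5). Lift 6: 4. −1: 3.
[3] 3 ≡ 3 (base 6). Lift 7: 3. −1: 2.
[4] 2 ≡ 2 (base 7). Lift 8: 2. −1: 1.
[5] 1 ≡ 1 (base 8). Lift 9: 1. −1: 0.

1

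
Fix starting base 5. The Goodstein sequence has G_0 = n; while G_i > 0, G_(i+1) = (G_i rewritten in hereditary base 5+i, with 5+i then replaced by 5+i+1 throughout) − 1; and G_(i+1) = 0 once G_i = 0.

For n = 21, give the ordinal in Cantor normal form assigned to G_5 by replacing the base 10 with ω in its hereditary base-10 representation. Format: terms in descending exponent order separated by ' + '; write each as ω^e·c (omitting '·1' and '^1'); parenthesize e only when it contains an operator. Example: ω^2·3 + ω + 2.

G_0=21  [base 5] 4·5 + 1  →[5↦6]→  4·6 + 1 = 25  −1 ⇒ G_1=24
G_1=24  [base 6] 4·6  →[6↦7]→  4·7 = 28  −1 ⇒ G_2=27
G_2=27  [base 7] 3·7 + 6  →[7↦8]→  3·8 + 6 = 30  −1 ⇒ G_3=29
G_3=29  [base 8] 3·8 + 5  →[8↦9]→  3·9 + 5 = 32  −1 ⇒ G_4=31
G_4=31  [base 9] 3·9 + 4  →[9↦10]→  3·10 + 4 = 34  −1 ⇒ G_5=33
G_5=33  [base 10] 3·10 + 3  →[10↦11]→  3·11 + 3 = 36  −1 ⇒ G_6=35

ω·3 + 3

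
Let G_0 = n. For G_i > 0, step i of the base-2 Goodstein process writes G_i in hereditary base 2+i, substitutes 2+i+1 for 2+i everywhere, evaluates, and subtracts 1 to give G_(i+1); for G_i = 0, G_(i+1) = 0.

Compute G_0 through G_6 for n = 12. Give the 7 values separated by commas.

12, 107, 1065, 15685, 280019, 5764910, 134217867

12 —HB2→ 2^(2 + 1) + 2^2 —bump→ 3^(3 + 1) + 3^3 = 108 —(−1)→ 107
107 —HB3→ 3^(3 + 1) + 2·3^2 + 2·3 + 2 —bump→ 4^(4 + 1) + 2·4^2 + 2·4 + 2 = 1066 —(−1)→ 1065
1065 —HB4→ 4^(4 + 1) + 2·4^2 + 2·4 + 1 —bump→ 5^(5 + 1) + 2·5^2 + 2·5 + 1 = 15686 —(−1)→ 15685
15685 —HB5→ 5^(5 + 1) + 2·5^2 + 2·5 —bump→ 6^(6 + 1) + 2·6^2 + 2·6 = 280020 —(−1)→ 280019
280019 —HB6→ 6^(6 + 1) + 2·6^2 + 6 + 5 —bump→ 7^(7 + 1) + 2·7^2 + 7 + 5 = 5764911 —(−1)→ 5764910
5764910 —HB7→ 7^(7 + 1) + 2·7^2 + 7 + 4 —bump→ 8^(8 + 1) + 2·8^2 + 8 + 4 = 134217868 —(−1)→ 134217867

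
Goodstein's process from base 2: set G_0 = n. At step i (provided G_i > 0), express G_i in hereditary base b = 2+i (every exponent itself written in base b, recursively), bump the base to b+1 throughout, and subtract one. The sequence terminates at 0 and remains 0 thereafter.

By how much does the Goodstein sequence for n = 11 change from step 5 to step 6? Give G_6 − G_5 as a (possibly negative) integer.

base 2: 11 = 2^(2 + 1) + 2 + 1; at 3: 3^(3 + 1) + 3 + 1 = 85; next = 84
base 3: 84 = 3^(3 + 1) + 3; at 4: 4^(4 + 1) + 4 = 1028; next = 1027
base 4: 1027 = 4^(4 + 1) + 3; at 5: 5^(5 + 1) + 3 = 15628; next = 15627
base 5: 15627 = 5^(5 + 1) + 2; at 6: 6^(6 + 1) + 2 = 279938; next = 279937
base 6: 279937 = 6^(6 + 1) + 1; at 7: 7^(7 + 1) + 1 = 5764802; next = 5764801
base 7: 5764801 = 7^(7 + 1); at 8: 8^(8 + 1) = 134217728; next = 134217727

128452926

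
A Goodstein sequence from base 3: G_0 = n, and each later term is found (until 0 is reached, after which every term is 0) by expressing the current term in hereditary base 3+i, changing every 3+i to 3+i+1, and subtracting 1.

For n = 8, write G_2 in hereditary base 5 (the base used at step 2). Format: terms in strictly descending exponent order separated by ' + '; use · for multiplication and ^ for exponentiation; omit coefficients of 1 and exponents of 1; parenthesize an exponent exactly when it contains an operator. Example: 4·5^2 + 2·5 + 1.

i=0: 8 = 2·3 + 2 (b=3); 3→4: 2·4 + 2 = 10; 10−1 = 9
i=1: 9 = 2·4 + 1 (b=4); 4→5: 2·5 + 1 = 11; 11−1 = 10

2·5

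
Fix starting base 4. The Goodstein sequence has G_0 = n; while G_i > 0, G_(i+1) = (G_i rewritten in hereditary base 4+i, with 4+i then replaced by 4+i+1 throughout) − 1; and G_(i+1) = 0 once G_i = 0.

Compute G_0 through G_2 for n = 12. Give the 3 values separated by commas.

12, 14, 15

base 4: 12 = 3·4; at 5: 3·5 = 15; next = 14
base 5: 14 = 2·5 + 4; at 6: 2·6 + 4 = 16; next = 15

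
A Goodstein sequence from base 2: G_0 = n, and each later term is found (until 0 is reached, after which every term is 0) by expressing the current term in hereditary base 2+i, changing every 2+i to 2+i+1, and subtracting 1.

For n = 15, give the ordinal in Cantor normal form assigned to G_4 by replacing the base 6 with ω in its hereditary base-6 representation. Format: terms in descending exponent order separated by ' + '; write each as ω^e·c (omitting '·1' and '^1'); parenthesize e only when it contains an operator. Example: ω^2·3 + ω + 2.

ω^(ω + 1) + ω^ω + 1

15 —HB2→ 2^(2 + 1) + 2^2 + 2 + 1 —bump→ 3^(3 + 1) + 3^3 + 3 + 1 = 112 —(−1)→ 111
111 —HB3→ 3^(3 + 1) + 3^3 + 3 —bump→ 4^(4 + 1) + 4^4 + 4 = 1284 —(−1)→ 1283
1283 —HB4→ 4^(4 + 1) + 4^4 + 3 —bump→ 5^(5 + 1) + 5^5 + 3 = 18753 —(−1)→ 18752
18752 —HB5→ 5^(5 + 1) + 5^5 + 2 —bump→ 6^(6 + 1) + 6^6 + 2 = 326594 —(−1)→ 326593
326593 —HB6→ 6^(6 + 1) + 6^6 + 1 —bump→ 7^(7 + 1) + 7^7 + 1 = 6588345 —(−1)→ 6588344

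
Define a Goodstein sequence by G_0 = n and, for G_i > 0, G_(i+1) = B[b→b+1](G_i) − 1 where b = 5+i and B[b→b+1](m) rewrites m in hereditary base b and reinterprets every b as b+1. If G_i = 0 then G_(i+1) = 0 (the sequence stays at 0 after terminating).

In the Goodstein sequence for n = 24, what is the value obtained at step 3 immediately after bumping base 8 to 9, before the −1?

base 5: 24 = 4·5 + 4; at 6: 4·6 + 4 = 28; next = 27
base 6: 27 = 4·6 + 3; at 7: 4·7 + 3 = 31; next = 30
base 7: 30 = 4·7 + 2; at 8: 4·8 + 2 = 34; next = 33
base 8: 33 = 4·8 + 1; at 9: 4·9 + 1 = 37; next = 36

37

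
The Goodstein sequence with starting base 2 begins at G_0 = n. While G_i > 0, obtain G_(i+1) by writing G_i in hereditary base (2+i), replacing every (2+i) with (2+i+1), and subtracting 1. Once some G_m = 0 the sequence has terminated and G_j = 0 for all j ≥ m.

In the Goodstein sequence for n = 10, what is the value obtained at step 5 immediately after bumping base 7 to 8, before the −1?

84073324

step 0: 10 = 2^(2 + 1) + 2; sub 3 for 2: 3^(3 + 1) + 3; = 84; G_1 = 84−1 = 83
step 1: 83 = 3^(3 + 1) + 2; sub 4 for 3: 4^(4 + 1) + 2; = 1026; G_2 = 1026−1 = 1025
step 2: 1025 = 4^(4 + 1) + 1; sub 5 for 4: 5^(5 + 1) + 1; = 15626; G_3 = 15626−1 = 15625
step 3: 15625 = 5^(5 + 1); sub 6 for 5: 6^(6 + 1); = 279936; G_4 = 279936−1 = 279935
step 4: 279935 = 5·6^6 + 5·6^5 + 5·6^4 + 5·6^3 + 5·6^2 + 5·6 + 5; sub 7 for 6: 5·7^7 + 5·7^5 + 5·7^4 + 5·7^3 + 5·7^2 + 5·7 + 5; = 4215755; G_5 = 4215755−1 = 4215754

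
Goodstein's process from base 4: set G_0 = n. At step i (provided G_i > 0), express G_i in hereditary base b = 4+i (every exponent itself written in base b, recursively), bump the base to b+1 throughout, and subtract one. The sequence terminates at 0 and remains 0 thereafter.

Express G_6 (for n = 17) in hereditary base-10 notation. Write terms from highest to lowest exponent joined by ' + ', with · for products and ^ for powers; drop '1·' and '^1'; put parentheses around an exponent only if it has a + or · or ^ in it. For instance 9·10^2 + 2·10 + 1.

5·10 + 1

(0) 17|_4 = 4^2 + 1 ↦ 5^2 + 1|_5 = 26 ⇒ 25
(1) 25|_5 = 5^2 ↦ 6^2|_6 = 36 ⇒ 35
(2) 35|_6 = 5·6 + 5 ↦ 5·7 + 5|_7 = 40 ⇒ 39
(3) 39|_7 = 5·7 + 4 ↦ 5·8 + 4|_8 = 44 ⇒ 43
(4) 43|_8 = 5·8 + 3 ↦ 5·9 + 3|_9 = 48 ⇒ 47
(5) 47|_9 = 5·9 + 2 ↦ 5·10 + 2|_10 = 52 ⇒ 51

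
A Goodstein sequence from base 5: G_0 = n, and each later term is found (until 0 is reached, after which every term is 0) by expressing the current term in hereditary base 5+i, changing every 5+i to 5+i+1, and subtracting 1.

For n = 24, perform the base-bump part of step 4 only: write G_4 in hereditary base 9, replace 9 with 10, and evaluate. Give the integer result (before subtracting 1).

G_0 = 24. HB_5(24) = 4·5 + 4. Bump = 28. G_1 = 27.
G_1 = 27. HB_6(27) = 4·6 + 3. Bump = 31. G_2 = 30.
G_2 = 30. HB_7(30) = 4·7 + 2. Bump = 34. G_3 = 33.
G_3 = 33. HB_8(33) = 4·8 + 1. Bump = 37. G_4 = 36.

40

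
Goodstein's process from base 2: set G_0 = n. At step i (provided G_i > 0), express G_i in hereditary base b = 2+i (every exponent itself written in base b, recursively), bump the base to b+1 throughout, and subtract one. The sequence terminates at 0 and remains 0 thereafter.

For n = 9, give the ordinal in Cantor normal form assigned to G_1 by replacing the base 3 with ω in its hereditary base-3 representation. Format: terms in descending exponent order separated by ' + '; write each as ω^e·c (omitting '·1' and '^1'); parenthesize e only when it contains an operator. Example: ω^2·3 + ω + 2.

ω^(ω + 1)

base 2: 9 = 2^(2 + 1) + 1; at 3: 3^(3 + 1) + 1 = 82; next = 81
base 3: 81 = 3^(3 + 1); at 4: 4^(4 + 1) = 1024; next = 1023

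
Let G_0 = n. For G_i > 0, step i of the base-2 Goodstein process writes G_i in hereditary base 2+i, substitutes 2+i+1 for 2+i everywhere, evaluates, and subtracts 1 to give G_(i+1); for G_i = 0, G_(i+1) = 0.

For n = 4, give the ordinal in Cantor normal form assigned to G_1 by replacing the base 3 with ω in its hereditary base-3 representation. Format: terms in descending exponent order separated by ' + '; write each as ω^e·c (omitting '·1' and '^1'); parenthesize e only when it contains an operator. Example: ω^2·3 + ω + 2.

step 0: 4 = 2^2; sub 3 for 2: 3^3; = 27; G_1 = 27−1 = 26
step 1: 26 = 2·3^2 + 2·3 + 2; sub 4 for 3: 2·4^2 + 2·4 + 2; = 42; G_2 = 42−1 = 41

ω^2·2 + ω·2 + 2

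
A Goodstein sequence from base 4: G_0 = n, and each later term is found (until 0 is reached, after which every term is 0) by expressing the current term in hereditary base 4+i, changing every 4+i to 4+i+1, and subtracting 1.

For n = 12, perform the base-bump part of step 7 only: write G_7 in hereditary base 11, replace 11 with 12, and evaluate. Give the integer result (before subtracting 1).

step 0: 12 = 3·4; sub 5 for 4: 3·5; = 15; G_1 = 15−1 = 14
step 1: 14 = 2·5 + 4; sub 6 for 5: 2·6 + 4; = 16; G_2 = 16−1 = 15
step 2: 15 = 2·6 + 3; sub 7 for 6: 2·7 + 3; = 17; G_3 = 17−1 = 16
step 3: 16 = 2·7 + 2; sub 8 for 7: 2·8 + 2; = 18; G_4 = 18−1 = 17
step 4: 17 = 2·8 + 1; sub 9 for 8: 2·9 + 1; = 19; G_5 = 19−1 = 18
step 5: 18 = 2·9; sub 10 for 9: 2·10; = 20; G_6 = 20−1 = 19
step 6: 19 = 10 + 9; sub 11 for 10: 11 + 9; = 20; G_7 = 20−1 = 19
step 7: 19 = 11 + 8; sub 12 for 11: 12 + 8; = 20; G_8 = 20−1 = 19

20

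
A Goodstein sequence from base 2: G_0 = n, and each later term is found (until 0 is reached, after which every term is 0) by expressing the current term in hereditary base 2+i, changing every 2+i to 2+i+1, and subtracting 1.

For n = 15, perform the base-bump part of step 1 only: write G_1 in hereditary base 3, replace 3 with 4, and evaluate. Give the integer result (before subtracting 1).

G_0 = 15. HB_2(15) = 2^(2 + 1) + 2^2 + 2 + 1. Bump = 112. G_1 = 111.
G_1 = 111. HB_3(111) = 3^(3 + 1) + 3^3 + 3. Bump = 1284. G_2 = 1283.

1284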